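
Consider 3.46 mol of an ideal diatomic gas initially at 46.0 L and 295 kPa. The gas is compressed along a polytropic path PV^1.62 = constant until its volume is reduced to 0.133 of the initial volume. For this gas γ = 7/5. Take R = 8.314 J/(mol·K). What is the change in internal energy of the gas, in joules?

84600 J

T₁ = P₁V₁/(nR) = 295×46.0/(3.46×8.314) = 472 K.
Polytropic n=1.62: T₂ = T₁(V₁/V₂)^(n−1) = 472×(7.52)^0.62 = 1650 K; P₂ = P₁(V₁/V₂)^n = 7750 kPa.
For an ideal gas ΔU = nCvΔT with Cv = (5/2)R = 20.8 J/(mol·K).
ΔU = 3.46×20.8×(1650−472) = 84600 J.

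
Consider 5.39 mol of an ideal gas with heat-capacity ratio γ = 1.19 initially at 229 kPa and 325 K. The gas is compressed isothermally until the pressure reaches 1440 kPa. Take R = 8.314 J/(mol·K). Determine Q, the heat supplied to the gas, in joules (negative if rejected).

V₁ = nRT₁/P₁ = 5.39×8.314×325/229 = 63.6 L.
Isothermal: T stays 325 K; PV = const ⇒ V₂ = 10.1 L, P₂ = 1440 kPa.
ΔU = 0 (ideal gas, T constant).
W = nRT ln(V₂/V₁) = 5.39×8.314×325×ln(0.159) = -26800 J.
Q = ΔU + W = -26800 J.

-26800 J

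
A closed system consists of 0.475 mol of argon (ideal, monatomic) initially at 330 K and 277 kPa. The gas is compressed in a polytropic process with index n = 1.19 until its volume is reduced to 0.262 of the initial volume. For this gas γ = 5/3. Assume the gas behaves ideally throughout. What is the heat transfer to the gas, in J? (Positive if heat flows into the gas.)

-1420 J

V₁ = nRT₁/P₁ = 0.475×8.314×330/277 = 4.70 L.
Polytropic n=1.19: T₂ = T₁(V₁/V₂)^(n−1) = 330×(3.82)^0.19 = 426 K; P₂ = P₁(V₁/V₂)^n = 1360 kPa.
W = (P₁V₁−P₂V₂)/(n−1) = (277×4.70−1360×1.23)/0.19 = -1990 J.
ΔU = nCvΔT = 0.475×12.5×(426−330) = 567 J.
Q = ΔU + W = -1420 J.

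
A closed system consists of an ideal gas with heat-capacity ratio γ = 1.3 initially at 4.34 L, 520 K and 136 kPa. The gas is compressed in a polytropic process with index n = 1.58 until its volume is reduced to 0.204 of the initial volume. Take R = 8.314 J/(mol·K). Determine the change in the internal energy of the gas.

2980 J

n = P₁V₁/(RT₁) = 136×4.34/(8.314×520) = 0.137 mol.
Polytropic n=1.58: T₂ = T₁(V₁/V₂)^(n−1) = 520×(4.90)^0.58 = 1310 K; P₂ = P₁(V₁/V₂)^n = 1680 kPa.
For an ideal gas ΔU = nCvΔT with Cv = R/(γ−1) = 27.7 J/(mol·K).
ΔU = 0.137×27.7×(1310−520) = 2980 J.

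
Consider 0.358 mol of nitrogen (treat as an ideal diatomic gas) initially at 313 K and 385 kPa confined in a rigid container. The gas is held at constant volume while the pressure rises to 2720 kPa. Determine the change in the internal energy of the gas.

14100 J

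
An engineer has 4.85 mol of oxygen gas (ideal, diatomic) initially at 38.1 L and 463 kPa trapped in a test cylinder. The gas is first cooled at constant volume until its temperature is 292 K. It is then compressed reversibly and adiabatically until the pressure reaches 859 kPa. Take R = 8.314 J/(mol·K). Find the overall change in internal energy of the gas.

T₁ = P₁V₁/(nR) = 463×38.1/(4.85×8.314) = 437 K.
Step 1 — Isochoric: V stays 38.1 L; P/T = const ⇒ T₂ = 292 K, P₂ = 309 kPa.
W = 0 (no volume change).
ΔU = nCvΔT = 4.85×20.8×(292−437) = -14700 J.
Q = ΔU = -14700 J.
State after step 1: P = 309 kPa, V = 38.1 L, T = 292 K.
Step 2 — Adiabatic: T₂/T₁ = (P₂/P₁)^((γ−1)/γ) ⇒ T₂ = 292×(2.78)^0.286 = 391 K; V₂ = 18.4 L.
ΔU = nCvΔT = 4.85×20.8×(391−292) = 9990 J.
Q = 0 for an adiabatic process, so W = −ΔU = -9990 J.
Net over both steps: W = -9990 J, Q = -14700 J, ΔU = -4680 J.

-4680 J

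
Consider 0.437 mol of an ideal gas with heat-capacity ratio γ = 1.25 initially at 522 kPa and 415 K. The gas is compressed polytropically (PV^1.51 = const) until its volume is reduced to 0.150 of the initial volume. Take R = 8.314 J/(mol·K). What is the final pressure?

V₁ = nRT₁/P₁ = 0.437×8.314×415/522 = 2.89 L.
Polytropic n=1.51: T₂ = T₁(V₁/V₂)^(n−1) = 415×(6.67)^0.51 = 1090 K; P₂ = P₁(V₁/V₂)^n = 9160 kPa.

9160 kPa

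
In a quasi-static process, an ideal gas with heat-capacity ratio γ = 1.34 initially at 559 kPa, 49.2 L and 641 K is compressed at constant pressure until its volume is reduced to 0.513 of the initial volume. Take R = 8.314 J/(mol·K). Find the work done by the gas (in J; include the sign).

-13400 J

n = P₁V₁/(RT₁) = 559×49.2/(8.314×641) = 5.16 mol.
Isobaric: P stays 559 kPa; V/T = const ⇒ T₂ = 329 K, V₂ = 25.2 L.
W = PΔV = 559×(25.2−49.2) kPa·L = -13400 J.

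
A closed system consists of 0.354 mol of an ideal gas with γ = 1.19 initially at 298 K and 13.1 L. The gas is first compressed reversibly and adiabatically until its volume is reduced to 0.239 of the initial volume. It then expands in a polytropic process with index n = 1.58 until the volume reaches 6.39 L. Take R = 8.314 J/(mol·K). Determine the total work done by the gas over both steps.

-770 J

P₁ = nRT₁/V₁ = 0.354×8.314×298/13.1 = 67.0 kPa.
Step 1 — Adiabatic: TV^(γ−1) = const ⇒ T₂ = 298×(4.18)^0.190 = 391 K; PV^γ = const ⇒ P₂ = 368 kPa.
ΔU = nCvΔT = 0.354×43.8×(391−298) = 1440 J.
Q = 0 for an adiabatic process, so W = −ΔU = -1440 J.
State after step 1: P = 368 kPa, V = 3.13 L, T = 391 K.
Step 2 — Polytropic n=1.58: T₂ = T₁(V₁/V₂)^(n−1) = 391×(0.490)^0.58 = 259 K; P₂ = P₁(V₁/V₂)^n = 119 kPa.
W = (P₁V₁−P₂V₂)/(n−1) = (368×3.13−119×6.39)/0.58 = 673 J.
ΔU = nCvΔT = 0.354×43.8×(259−391) = -2050 J.
Q = ΔU + W = -1380 J.
Net over both steps: W = -770 J, Q = -1380 J, ΔU = -610 J.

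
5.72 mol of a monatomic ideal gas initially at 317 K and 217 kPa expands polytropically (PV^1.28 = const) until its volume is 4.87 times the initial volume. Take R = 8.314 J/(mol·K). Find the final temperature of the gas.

V₁ = nRT₁/P₁ = 5.72×8.314×317/217 = 69.5 L.
Polytropic n=1.28: T₂ = T₁(V₁/V₂)^(n−1) = 317×(0.205)^0.28 = 203 K; P₂ = P₁(V₁/V₂)^n = 28.6 kPa.

203 K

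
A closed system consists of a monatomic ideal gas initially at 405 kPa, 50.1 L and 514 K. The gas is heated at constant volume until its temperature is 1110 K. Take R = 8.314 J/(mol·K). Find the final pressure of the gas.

Isochoric: V stays 50.1 L; P/T = const ⇒ T₂ = 1110 K, P₂ = 875 kPa.

875 kPa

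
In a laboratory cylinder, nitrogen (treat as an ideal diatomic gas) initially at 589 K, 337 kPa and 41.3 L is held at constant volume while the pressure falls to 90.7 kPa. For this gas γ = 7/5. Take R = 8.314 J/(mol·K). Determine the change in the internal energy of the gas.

n = P₁V₁/(RT₁) = 337×41.3/(8.314×589) = 2.84 mol.
Isochoric: V stays 41.3 L; P/T = const ⇒ T₂ = 159 K, P₂ = 90.7 kPa.
For an ideal gas ΔU = nCvΔT with Cv = (5/2)R = 20.8 J/(mol·K).
ΔU = 2.84×20.8×(159−589) = -25400 J.

-25400 J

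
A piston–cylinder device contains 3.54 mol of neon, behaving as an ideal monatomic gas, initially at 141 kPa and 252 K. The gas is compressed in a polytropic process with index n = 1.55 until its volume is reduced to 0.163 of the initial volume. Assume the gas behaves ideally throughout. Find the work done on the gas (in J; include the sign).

V₁ = nRT₁/P₁ = 3.54×8.314×252/141 = 52.6 L.
Polytropic n=1.55: T₂ = T₁(V₁/V₂)^(n−1) = 252×(6.13)^0.55 = 683 K; P₂ = P₁(V₁/V₂)^n = 2350 kPa.
W = (P₁V₁−P₂V₂)/(n−1) = (141×52.6−2350×8.57)/0.55 = -23100 J.
Work done on the gas = −W_by = 23100 J.

23100 J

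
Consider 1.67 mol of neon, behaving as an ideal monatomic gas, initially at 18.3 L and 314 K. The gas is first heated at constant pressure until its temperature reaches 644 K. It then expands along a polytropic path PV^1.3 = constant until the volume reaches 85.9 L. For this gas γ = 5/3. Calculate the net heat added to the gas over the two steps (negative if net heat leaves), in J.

P₁ = nRT₁/V₁ = 1.67×8.314×314/18.3 = 238 kPa.
Step 1 — Isobaric: P stays 238 kPa; V/T = const ⇒ T₂ = 644 K, V₂ = 37.5 L.
W = PΔV = 238×(37.5−18.3) kPa·L = 4580 J.
ΔU = nCvΔT = 1.67×12.5×(644−314) = 6870 J.
Q = ΔU + W = nCpΔT = 11500 J.
State after step 1: P = 238 kPa, V = 37.5 L, T = 644 K.
Step 2 — Polytropic n=1.3: T₂ = T₁(V₁/V₂)^(n−1) = 644×(0.437)^0.30 = 502 K; P₂ = P₁(V₁/V₂)^n = 81.2 kPa.
W = (P₁V₁−P₂V₂)/(n−1) = (238×37.5−81.2×85.9)/0.30 = 6560 J.
ΔU = nCvΔT = 1.67×12.5×(502−644) = -2950 J.
Q = ΔU + W = 3610 J.
Net over both steps: W = 11100 J, Q = 15100 J, ΔU = 3920 J.

15100 J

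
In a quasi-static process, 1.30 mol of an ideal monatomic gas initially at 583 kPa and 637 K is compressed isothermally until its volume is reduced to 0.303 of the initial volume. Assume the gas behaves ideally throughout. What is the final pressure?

1920 kPa

V₁ = nRT₁/P₁ = 1.30×8.314×637/583 = 11.8 L.
Isothermal: T stays 637 K; PV = const ⇒ V₂ = 3.58 L, P₂ = 1920 kPa.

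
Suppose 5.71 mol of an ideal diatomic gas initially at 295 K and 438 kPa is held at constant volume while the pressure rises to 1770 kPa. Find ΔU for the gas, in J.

V₁ = nRT₁/P₁ = 5.71×8.314×295/438 = 32.0 L.
Isochoric: V stays 32.0 L; P/T = const ⇒ T₂ = 1190 K, P₂ = 1770 kPa.
For an ideal gas ΔU = nCvΔT with Cv = (5/2)R = 20.8 J/(mol·K).
ΔU = 5.71×20.8×(1190−295) = 106000 J.

106000 J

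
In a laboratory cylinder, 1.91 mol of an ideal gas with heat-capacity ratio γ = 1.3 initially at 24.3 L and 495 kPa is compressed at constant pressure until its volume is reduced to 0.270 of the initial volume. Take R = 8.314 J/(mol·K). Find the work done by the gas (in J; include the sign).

T₁ = P₁V₁/(nR) = 495×24.3/(1.91×8.314) = 757 K.
Isobaric: P stays 495 kPa; V/T = const ⇒ T₂ = 205 K, V₂ = 6.56 L.
W = PΔV = 495×(6.56−24.3) kPa·L = -8780 J.

-8780 J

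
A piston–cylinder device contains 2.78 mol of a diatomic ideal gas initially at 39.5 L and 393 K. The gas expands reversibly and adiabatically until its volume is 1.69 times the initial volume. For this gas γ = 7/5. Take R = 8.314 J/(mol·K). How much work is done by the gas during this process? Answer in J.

4300 J

P₁ = nRT₁/V₁ = 2.78×8.314×393/39.5 = 230 kPa.
Adiabatic: TV^(γ−1) = const ⇒ T₂ = 393×(0.592)^0.400 = 319 K; PV^γ = const ⇒ P₂ = 110 kPa.
ΔU = nCvΔT = 2.78×20.8×(319−393) = -4300 J.
Q = 0 for an adiabatic process, so W = −ΔU = 4300 J.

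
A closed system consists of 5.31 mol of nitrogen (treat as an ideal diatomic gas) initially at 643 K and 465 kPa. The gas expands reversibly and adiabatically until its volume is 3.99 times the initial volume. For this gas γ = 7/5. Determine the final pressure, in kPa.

V₁ = nRT₁/P₁ = 5.31×8.314×643/465 = 61.0 L.
Adiabatic: TV^(γ−1) = const ⇒ T₂ = 643×(0.251)^0.400 = 370 K; PV^γ = const ⇒ P₂ = 67.0 kPa.

67.0 kPa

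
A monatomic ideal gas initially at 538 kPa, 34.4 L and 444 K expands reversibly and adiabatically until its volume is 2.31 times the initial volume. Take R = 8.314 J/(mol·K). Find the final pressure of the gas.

133 kPa

Adiabatic: TV^(γ−1) = const ⇒ T₂ = 444×(0.433)^0.667 = 254 K; PV^γ = const ⇒ P₂ = 133 kPa.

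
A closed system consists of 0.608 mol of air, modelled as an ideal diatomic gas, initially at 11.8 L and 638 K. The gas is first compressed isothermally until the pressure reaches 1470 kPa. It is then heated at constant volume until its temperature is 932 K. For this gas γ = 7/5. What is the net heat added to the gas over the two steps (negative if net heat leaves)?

-1710 J

P₁ = nRT₁/V₁ = 0.608×8.314×638/11.8 = 273 kPa.
Step 1 — Isothermal: T stays 638 K; PV = const ⇒ V₂ = 2.19 L, P₂ = 1470 kPa.
ΔU = 0 (ideal gas, T constant).
W = nRT ln(V₂/V₁) = 0.608×8.314×638×ln(0.186) = -5430 J.
Q = ΔU + W = -5430 J.
State after step 1: P = 1470 kPa, V = 2.19 L, T = 638 K.
Step 2 — Isochoric: V stays 2.19 L; P/T = const ⇒ T₂ = 932 K, P₂ = 2150 kPa.
W = 0 (no volume change).
ΔU = nCvΔT = 0.608×20.8×(932−638) = 3720 J.
Q = ΔU = 3720 J.
Net over both steps: W = -5430 J, Q = -1710 J, ΔU = 3720 J.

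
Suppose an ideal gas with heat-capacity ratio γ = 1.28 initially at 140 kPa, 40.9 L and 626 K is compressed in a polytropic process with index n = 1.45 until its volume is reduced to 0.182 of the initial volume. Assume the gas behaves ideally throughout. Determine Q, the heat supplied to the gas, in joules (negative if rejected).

8900 J

n = P₁V₁/(RT₁) = 140×40.9/(8.314×626) = 1.10 mol.
Polytropic n=1.45: T₂ = T₁(V₁/V₂)^(n−1) = 626×(5.49)^0.45 = 1350 K; P₂ = P₁(V₁/V₂)^n = 1660 kPa.
W = (P₁V₁−P₂V₂)/(n−1) = (140×40.9−1660×7.44)/0.45 = -14700 J.
ΔU = nCvΔT = 1.10×29.7×(1350−626) = 23600 J.
Q = ΔU + W = 8900 J.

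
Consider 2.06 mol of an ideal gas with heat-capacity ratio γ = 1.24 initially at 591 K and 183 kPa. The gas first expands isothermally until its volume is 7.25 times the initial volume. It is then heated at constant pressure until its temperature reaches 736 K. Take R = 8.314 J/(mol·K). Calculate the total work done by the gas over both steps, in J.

V₁ = nRT₁/P₁ = 2.06×8.314×591/183 = 55.3 L.
Step 1 — Isothermal: T stays 591 K; PV = const ⇒ V₂ = 401 L, P₂ = 25.2 kPa.
ΔU = 0 (ideal gas, T constant).
W = nRT ln(V₂/V₁) = 2.06×8.314×591×ln(7.25) = 20100 J.
Q = ΔU + W = 20100 J.
State after step 1: P = 25.2 kPa, V = 401 L, T = 591 K.
Step 2 — Isobaric: P stays 25.2 kPa; V/T = const ⇒ T₂ = 736 K, V₂ = 499 L.
W = PΔV = 25.2×(499−401) kPa·L = 2480 J.
ΔU = nCvΔT = 2.06×34.6×(736−591) = 10300 J.
Q = ΔU + W = nCpΔT = 12800 J.
Net over both steps: W = 22500 J, Q = 32900 J, ΔU = 10300 J.

22500 J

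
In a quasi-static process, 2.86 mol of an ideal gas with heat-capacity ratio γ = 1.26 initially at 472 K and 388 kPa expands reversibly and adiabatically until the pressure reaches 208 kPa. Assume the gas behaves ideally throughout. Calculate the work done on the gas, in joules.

-5210 J

V₁ = nRT₁/P₁ = 2.86×8.314×472/388 = 28.9 L.
Adiabatic: T₂/T₁ = (P₂/P₁)^((γ−1)/γ) ⇒ T₂ = 472×(0.536)^0.206 = 415 K; V₂ = 47.4 L.
ΔU = nCvΔT = 2.86×32.0×(415−472) = -5210 J.
Q = 0 for an adiabatic process, so W = −ΔU = 5210 J.
Work done on the gas = −W_by = -5210 J.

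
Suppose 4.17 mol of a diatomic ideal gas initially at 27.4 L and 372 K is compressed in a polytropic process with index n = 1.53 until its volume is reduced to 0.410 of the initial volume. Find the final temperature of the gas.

597 K

P₁ = nRT₁/V₁ = 4.17×8.314×372/27.4 = 471 kPa.
Polytropic n=1.53: T₂ = T₁(V₁/V₂)^(n−1) = 372×(2.44)^0.53 = 597 K; P₂ = P₁(V₁/V₂)^n = 1840 kPa.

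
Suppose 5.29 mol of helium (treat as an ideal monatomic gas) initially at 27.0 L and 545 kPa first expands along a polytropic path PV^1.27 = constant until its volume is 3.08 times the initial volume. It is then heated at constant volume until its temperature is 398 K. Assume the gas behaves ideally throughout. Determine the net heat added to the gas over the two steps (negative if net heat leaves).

18500 J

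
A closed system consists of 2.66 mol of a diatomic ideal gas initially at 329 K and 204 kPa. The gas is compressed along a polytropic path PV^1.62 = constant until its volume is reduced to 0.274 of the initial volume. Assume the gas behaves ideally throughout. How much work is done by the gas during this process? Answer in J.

V₁ = nRT₁/P₁ = 2.66×8.314×329/204 = 35.7 L.
Polytropic n=1.62: T₂ = T₁(V₁/V₂)^(n−1) = 329×(3.65)^0.62 = 734 K; P₂ = P₁(V₁/V₂)^n = 1660 kPa.
W = (P₁V₁−P₂V₂)/(n−1) = (204×35.7−1660×9.77)/0.62 = -14500 J.

-14500 J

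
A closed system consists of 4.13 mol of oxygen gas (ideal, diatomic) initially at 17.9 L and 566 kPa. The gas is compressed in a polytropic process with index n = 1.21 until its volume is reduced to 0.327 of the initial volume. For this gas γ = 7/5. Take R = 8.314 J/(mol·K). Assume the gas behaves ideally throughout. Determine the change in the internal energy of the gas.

6700 J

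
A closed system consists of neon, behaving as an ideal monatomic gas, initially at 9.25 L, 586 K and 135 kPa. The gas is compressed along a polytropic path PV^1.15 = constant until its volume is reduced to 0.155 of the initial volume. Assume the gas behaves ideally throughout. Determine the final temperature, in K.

775 K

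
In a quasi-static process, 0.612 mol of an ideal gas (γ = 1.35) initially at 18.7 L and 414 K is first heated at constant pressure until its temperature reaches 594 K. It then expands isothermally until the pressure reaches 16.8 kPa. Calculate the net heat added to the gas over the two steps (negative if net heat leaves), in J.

9280 J

P₁ = nRT₁/V₁ = 0.612×8.314×414/18.7 = 113 kPa.
Step 1 — Isobaric: P stays 113 kPa; V/T = const ⇒ T₂ = 594 K, V₂ = 26.8 L.
W = PΔV = 113×(26.8−18.7) kPa·L = 916 J.
ΔU = nCvΔT = 0.612×23.8×(594−414) = 2620 J.
Q = ΔU + W = nCpΔT = 3530 J.
State after step 1: P = 113 kPa, V = 26.8 L, T = 594 K.
Step 2 — Isothermal: T stays 594 K; PV = const ⇒ V₂ = 180 L, P₂ = 16.8 kPa.
ΔU = 0 (ideal gas, T constant).
W = nRT ln(V₂/V₁) = 0.612×8.314×594×ln(6.71) = 5750 J.
Q = ΔU + W = 5750 J.
Net over both steps: W = 6670 J, Q = 9280 J, ΔU = 2620 J.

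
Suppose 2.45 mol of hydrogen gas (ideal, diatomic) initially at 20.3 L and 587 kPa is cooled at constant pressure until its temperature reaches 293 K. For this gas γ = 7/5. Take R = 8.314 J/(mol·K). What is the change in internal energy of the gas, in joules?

T₁ = P₁V₁/(nR) = 587×20.3/(2.45×8.314) = 585 K.
Isobaric: P stays 587 kPa; V/T = const ⇒ T₂ = 293 K, V₂ = 10.2 L.
For an ideal gas ΔU = nCvΔT with Cv = (5/2)R = 20.8 J/(mol·K).
ΔU = 2.45×20.8×(293−585) = -14900 J.

-14900 J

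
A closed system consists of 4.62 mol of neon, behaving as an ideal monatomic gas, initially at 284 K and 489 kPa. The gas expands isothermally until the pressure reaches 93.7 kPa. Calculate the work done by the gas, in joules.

V₁ = nRT₁/P₁ = 4.62×8.314×284/489 = 22.3 L.
Isothermal: T stays 284 K; PV = const ⇒ V₂ = 116 L, P₂ = 93.7 kPa.
W = nRT ln(V₂/V₁) = 4.62×8.314×284×ln(5.22) = 18000 J.

18000 J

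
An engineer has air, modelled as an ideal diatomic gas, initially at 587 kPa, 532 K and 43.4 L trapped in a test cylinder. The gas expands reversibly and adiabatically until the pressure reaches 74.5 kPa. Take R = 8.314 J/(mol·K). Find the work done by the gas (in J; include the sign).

n = P₁V₁/(RT₁) = 587×43.4/(8.314×532) = 5.76 mol.
Adiabatic: T₂/T₁ = (P₂/P₁)^((γ−1)/γ) ⇒ T₂ = 532×(0.127)^0.286 = 295 K; V₂ = 190 L.
ΔU = nCvΔT = 5.76×20.8×(295−532) = -28400 J.
Q = 0 for an adiabatic process, so W = −ΔU = 28400 J.

28400 J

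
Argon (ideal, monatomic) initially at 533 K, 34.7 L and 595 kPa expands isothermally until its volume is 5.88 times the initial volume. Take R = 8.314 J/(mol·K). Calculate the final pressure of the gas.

101 kPa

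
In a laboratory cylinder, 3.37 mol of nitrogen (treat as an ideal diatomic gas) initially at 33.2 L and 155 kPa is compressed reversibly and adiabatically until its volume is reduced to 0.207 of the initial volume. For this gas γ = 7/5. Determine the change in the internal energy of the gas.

11300 J

T₁ = P₁V₁/(nR) = 155×33.2/(3.37×8.314) = 184 K.
Adiabatic: TV^(γ−1) = const ⇒ T₂ = 184×(4.83)^0.400 = 345 K; PV^γ = const ⇒ P₂ = 1410 kPa.
For an ideal gas ΔU = nCvΔT with Cv = (5/2)R = 20.8 J/(mol·K).
ΔU = 3.37×20.8×(345−184) = 11300 J.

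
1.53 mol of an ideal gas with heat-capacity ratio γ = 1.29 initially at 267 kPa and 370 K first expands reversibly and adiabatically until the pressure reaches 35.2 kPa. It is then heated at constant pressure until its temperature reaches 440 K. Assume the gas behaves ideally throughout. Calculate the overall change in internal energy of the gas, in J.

3070 J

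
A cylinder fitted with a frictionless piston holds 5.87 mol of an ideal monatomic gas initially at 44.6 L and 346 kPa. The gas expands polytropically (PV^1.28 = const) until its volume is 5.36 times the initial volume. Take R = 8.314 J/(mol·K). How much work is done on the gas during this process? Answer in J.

-20700 J

T₁ = P₁V₁/(nR) = 346×44.6/(5.87×8.314) = 316 K.
Polytropic n=1.28: T₂ = T₁(V₁/V₂)^(n−1) = 316×(0.187)^0.28 = 198 K; P₂ = P₁(V₁/V₂)^n = 40.3 kPa.
W = (P₁V₁−P₂V₂)/(n−1) = (346×44.6−40.3×239)/0.28 = 20700 J.
Work done on the gas = −W_by = -20700 J.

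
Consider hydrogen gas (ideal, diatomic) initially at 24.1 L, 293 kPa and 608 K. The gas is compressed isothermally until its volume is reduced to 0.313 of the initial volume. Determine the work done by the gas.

-8200 J

n = P₁V₁/(RT₁) = 293×24.1/(8.314×608) = 1.40 mol.
Isothermal: T stays 608 K; PV = const ⇒ V₂ = 7.54 L, P₂ = 936 kPa.
W = nRT ln(V₂/V₁) = 1.40×8.314×608×ln(0.313) = -8200 J.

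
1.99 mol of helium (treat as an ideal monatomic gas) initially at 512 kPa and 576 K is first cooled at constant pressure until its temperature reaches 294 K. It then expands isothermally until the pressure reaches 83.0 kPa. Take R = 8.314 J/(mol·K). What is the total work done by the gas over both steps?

4180 J

V₁ = nRT₁/P₁ = 1.99×8.314×576/512 = 18.6 L.
Step 1 — Isobaric: P stays 512 kPa; V/T = const ⇒ T₂ = 294 K, V₂ = 9.50 L.
W = PΔV = 512×(9.50−18.6) kPa·L = -4670 J.
ΔU = nCvΔT = 1.99×12.5×(294−576) = -7000 J.
Q = ΔU + W = nCpΔT = -11700 J.
State after step 1: P = 512 kPa, V = 9.50 L, T = 294 K.
Step 2 — Isothermal: T stays 294 K; PV = const ⇒ V₂ = 58.6 L, P₂ = 83.0 kPa.
ΔU = 0 (ideal gas, T constant).
W = nRT ln(V₂/V₁) = 1.99×8.314×294×ln(6.17) = 8850 J.
Q = ΔU + W = 8850 J.
Net over both steps: W = 4180 J, Q = -2810 J, ΔU = -7000 J.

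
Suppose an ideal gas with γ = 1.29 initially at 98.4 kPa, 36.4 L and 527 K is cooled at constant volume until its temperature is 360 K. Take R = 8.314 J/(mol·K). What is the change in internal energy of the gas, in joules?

n = P₁V₁/(RT₁) = 98.4×36.4/(8.314×527) = 0.817 mol.
Isochoric: V stays 36.4 L; P/T = const ⇒ T₂ = 360 K, P₂ = 67.2 kPa.
For an ideal gas ΔU = nCvΔT with Cv = R/(γ−1) = 28.7 J/(mol·K).
ΔU = 0.817×28.7×(360−527) = -3910 J.

-3910 J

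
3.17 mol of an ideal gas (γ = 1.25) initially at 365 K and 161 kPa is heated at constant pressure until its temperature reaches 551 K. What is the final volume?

90.2 L

V₁ = nRT₁/P₁ = 3.17×8.314×365/161 = 59.7 L.
Isobaric: P stays 161 kPa; V/T = const ⇒ T₂ = 551 K, V₂ = 90.2 L.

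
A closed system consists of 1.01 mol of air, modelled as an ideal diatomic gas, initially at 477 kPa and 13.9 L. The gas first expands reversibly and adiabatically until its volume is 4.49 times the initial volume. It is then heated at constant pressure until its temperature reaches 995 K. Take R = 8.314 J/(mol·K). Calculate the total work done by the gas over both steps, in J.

T₁ = P₁V₁/(nR) = 477×13.9/(1.01×8.314) = 790 K.
Step 1 — Adiabatic: TV^(γ−1) = const ⇒ T₂ = 790×(0.223)^0.400 = 433 K; PV^γ = const ⇒ P₂ = 58.3 kPa.
ΔU = nCvΔT = 1.01×20.8×(433−790) = -7490 J.
Q = 0 for an adiabatic process, so W = −ΔU = 7490 J.
State after step 1: P = 58.3 kPa, V = 62.4 L, T = 433 K.
Step 2 — Isobaric: P stays 58.3 kPa; V/T = const ⇒ T₂ = 995 K, V₂ = 143 L.
W = PΔV = 58.3×(143−62.4) kPa·L = 4720 J.
ΔU = nCvΔT = 1.01×20.8×(995−433) = 11800 J.
Q = ΔU + W = nCpΔT = 16500 J.
Net over both steps: W = 12200 J, Q = 16500 J, ΔU = 4310 J.

12200 J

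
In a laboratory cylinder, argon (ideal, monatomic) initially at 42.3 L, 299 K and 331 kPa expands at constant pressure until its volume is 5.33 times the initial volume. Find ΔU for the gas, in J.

90900 J

n = P₁V₁/(RT₁) = 331×42.3/(8.314×299) = 5.63 mol.
Isobaric: P stays 331 kPa; V/T = const ⇒ T₂ = 1590 K, V₂ = 225 L.
For an ideal gas ΔU = nCvΔT with Cv = (3/2)R = 12.5 J/(mol·K).
ΔU = 5.63×12.5×(1590−299) = 90900 J.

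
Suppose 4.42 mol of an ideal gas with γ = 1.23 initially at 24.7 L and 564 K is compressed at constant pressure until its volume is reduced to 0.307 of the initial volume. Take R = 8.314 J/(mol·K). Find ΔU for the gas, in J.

-62400 J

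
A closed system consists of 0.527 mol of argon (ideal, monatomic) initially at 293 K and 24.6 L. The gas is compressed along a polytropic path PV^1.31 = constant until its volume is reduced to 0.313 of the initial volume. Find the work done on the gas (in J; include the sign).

1790 J

P₁ = nRT₁/V₁ = 0.527×8.314×293/24.6 = 52.2 kPa.
Polytropic n=1.31: T₂ = T₁(V₁/V₂)^(n−1) = 293×(3.19)^0.31 = 420 K; P₂ = P₁(V₁/V₂)^n = 239 kPa.
W = (P₁V₁−P₂V₂)/(n−1) = (52.2×24.6−239×7.70)/0.31 = -1790 J.
Work done on the gas = −W_by = 1790 J.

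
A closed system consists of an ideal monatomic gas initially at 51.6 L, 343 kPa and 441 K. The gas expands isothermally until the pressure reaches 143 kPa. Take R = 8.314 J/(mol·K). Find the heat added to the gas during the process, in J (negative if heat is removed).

n = P₁V₁/(RT₁) = 343×51.6/(8.314×441) = 4.83 mol.
Isothermal: T stays 441 K; PV = const ⇒ V₂ = 124 L, P₂ = 143 kPa.
ΔU = 0 (ideal gas, T constant).
W = nRT ln(V₂/V₁) = 4.83×8.314×441×ln(2.40) = 15500 J.
Q = ΔU + W = 15500 J.

15500 J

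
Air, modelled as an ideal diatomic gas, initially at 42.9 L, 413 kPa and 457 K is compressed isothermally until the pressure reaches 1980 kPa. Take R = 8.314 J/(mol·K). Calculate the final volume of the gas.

8.95 L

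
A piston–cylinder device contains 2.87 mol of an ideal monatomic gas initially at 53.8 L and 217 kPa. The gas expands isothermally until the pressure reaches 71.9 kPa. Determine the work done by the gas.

12900 J

T₁ = P₁V₁/(nR) = 217×53.8/(2.87×8.314) = 489 K.
Isothermal: T stays 489 K; PV = const ⇒ V₂ = 162 L, P₂ = 71.9 kPa.
W = nRT ln(V₂/V₁) = 2.87×8.314×489×ln(3.02) = 12900 J.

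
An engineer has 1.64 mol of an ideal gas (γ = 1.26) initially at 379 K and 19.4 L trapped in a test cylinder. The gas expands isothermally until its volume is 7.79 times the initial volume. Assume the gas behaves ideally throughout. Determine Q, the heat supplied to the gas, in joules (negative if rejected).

P₁ = nRT₁/V₁ = 1.64×8.314×379/19.4 = 266 kPa.
Isothermal: T stays 379 K; PV = const ⇒ V₂ = 151 L, P₂ = 34.2 kPa.
ΔU = 0 (ideal gas, T constant).
W = nRT ln(V₂/V₁) = 1.64×8.314×379×ln(7.79) = 10600 J.
Q = ΔU + W = 10600 J.

10600 J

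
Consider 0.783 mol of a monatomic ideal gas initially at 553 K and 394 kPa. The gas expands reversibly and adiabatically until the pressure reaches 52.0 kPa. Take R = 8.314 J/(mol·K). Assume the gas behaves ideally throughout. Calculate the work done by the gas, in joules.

V₁ = nRT₁/P₁ = 0.783×8.314×553/394 = 9.14 L.
Adiabatic: T₂/T₁ = (P₂/P₁)^((γ−1)/γ) ⇒ T₂ = 553×(0.132)^0.400 = 246 K; V₂ = 30.8 L.
ΔU = nCvΔT = 0.783×12.5×(246−553) = -3000 J.
Q = 0 for an adiabatic process, so W = −ΔU = 3000 J.

3000 J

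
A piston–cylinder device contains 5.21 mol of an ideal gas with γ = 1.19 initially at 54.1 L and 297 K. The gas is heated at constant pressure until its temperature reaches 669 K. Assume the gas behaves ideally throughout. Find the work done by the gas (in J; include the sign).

P₁ = nRT₁/V₁ = 5.21×8.314×297/54.1 = 238 kPa.
Isobaric: P stays 238 kPa; V/T = const ⇒ T₂ = 669 K, V₂ = 122 L.
W = PΔV = 238×(122−54.1) kPa·L = 16100 J.

16100 J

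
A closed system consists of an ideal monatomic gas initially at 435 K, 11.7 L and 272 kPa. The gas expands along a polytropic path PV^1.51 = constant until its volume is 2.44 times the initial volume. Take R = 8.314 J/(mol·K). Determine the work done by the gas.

2280 J

n = P₁V₁/(RT₁) = 272×11.7/(8.314×435) = 0.880 mol.
Polytropic n=1.51: T₂ = T₁(V₁/V₂)^(n−1) = 435×(0.410)^0.51 = 276 K; P₂ = P₁(V₁/V₂)^n = 70.7 kPa.
W = (P₁V₁−P₂V₂)/(n−1) = (272×11.7−70.7×28.5)/0.51 = 2280 J.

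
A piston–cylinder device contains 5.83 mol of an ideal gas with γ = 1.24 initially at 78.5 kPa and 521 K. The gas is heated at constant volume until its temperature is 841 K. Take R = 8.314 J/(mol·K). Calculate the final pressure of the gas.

V₁ = nRT₁/P₁ = 5.83×8.314×521/78.5 = 322 L.
Isochoric: V stays 322 L; P/T = const ⇒ T₂ = 841 K, P₂ = 127 kPa.

127 kPa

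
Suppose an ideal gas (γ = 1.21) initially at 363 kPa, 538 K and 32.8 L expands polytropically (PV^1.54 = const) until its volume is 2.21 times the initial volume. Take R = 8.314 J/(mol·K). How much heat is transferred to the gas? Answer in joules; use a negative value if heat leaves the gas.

-12100 J

n = P₁V₁/(RT₁) = 363×32.8/(8.314×538) = 2.66 mol.
Polytropic n=1.54: T₂ = T₁(V₁/V₂)^(n−1) = 538×(0.452)^0.54 = 351 K; P₂ = P₁(V₁/V₂)^n = 107 kPa.
W = (P₁V₁−P₂V₂)/(n−1) = (363×32.8−107×72.5)/0.54 = 7680 J.
ΔU = nCvΔT = 2.66×39.6×(351−538) = -19700 J.
Q = ΔU + W = -12100 J.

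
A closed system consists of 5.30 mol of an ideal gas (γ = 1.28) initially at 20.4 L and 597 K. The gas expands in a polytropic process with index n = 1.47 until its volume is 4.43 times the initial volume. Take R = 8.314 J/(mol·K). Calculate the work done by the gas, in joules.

P₁ = nRT₁/V₁ = 5.30×8.314×597/20.4 = 1290 kPa.
Polytropic n=1.47: T₂ = T₁(V₁/V₂)^(n−1) = 597×(0.226)^0.47 = 297 K; P₂ = P₁(V₁/V₂)^n = 145 kPa.
W = (P₁V₁−P₂V₂)/(n−1) = (1290×20.4−145×90.4)/0.47 = 28200 J.

28200 J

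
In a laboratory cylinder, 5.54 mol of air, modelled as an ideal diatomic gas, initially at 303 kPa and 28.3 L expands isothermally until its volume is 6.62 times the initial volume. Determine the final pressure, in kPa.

T₁ = P₁V₁/(nR) = 303×28.3/(5.54×8.314) = 186 K.
Isothermal: T stays 186 K; PV = const ⇒ V₂ = 187 L, P₂ = 45.8 kPa.

45.8 kPa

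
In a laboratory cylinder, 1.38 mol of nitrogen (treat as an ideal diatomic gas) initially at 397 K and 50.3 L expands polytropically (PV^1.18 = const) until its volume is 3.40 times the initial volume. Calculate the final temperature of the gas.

319 K

P₁ = nRT₁/V₁ = 1.38×8.314×397/50.3 = 90.6 kPa.
Polytropic n=1.18: T₂ = T₁(V₁/V₂)^(n−1) = 397×(0.294)^0.18 = 319 K; P₂ = P₁(V₁/V₂)^n = 21.4 kPa.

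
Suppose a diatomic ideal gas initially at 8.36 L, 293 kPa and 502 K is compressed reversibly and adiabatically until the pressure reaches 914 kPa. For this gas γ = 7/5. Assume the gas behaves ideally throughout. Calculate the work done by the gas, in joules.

-2350 J

n = P₁V₁/(RT₁) = 293×8.36/(8.314×502) = 0.587 mol.
Adiabatic: T₂/T₁ = (P₂/P₁)^((γ−1)/γ) ⇒ T₂ = 502×(3.12)^0.286 = 695 K; V₂ = 3.71 L.
ΔU = nCvΔT = 0.587×20.8×(695−502) = 2350 J.
Q = 0 for an adiabatic process, so W = −ΔU = -2350 J.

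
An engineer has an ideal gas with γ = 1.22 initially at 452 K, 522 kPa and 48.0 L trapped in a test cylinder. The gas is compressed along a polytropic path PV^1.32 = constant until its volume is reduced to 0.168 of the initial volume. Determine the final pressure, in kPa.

5500 kPa

Polytropic n=1.32: T₂ = T₁(V₁/V₂)^(n−1) = 452×(5.95)^0.32 = 800 K; P₂ = P₁(V₁/V₂)^n = 5500 kPa.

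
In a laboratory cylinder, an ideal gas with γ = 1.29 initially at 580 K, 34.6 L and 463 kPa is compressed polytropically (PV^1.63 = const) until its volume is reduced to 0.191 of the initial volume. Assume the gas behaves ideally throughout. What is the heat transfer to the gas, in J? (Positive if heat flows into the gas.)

n = P₁V₁/(RT₁) = 463×34.6/(8.314×580) = 3.32 mol.
Polytropic n=1.63: T₂ = T₁(V₁/V₂)^(n−1) = 580×(5.24)^0.63 = 1650 K; P₂ = P₁(V₁/V₂)^n = 6880 kPa.
W = (P₁V₁−P₂V₂)/(n−1) = (463×34.6−6880×6.61)/0.63 = -46700 J.
ΔU = nCvΔT = 3.32×28.7×(1650−580) = 102000 J.
Q = ΔU + W = 54800 J.

54800 J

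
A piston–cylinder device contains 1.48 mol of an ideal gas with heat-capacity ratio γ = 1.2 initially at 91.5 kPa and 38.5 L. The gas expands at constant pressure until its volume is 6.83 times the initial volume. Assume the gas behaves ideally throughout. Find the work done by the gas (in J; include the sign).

20500 J

T₁ = P₁V₁/(nR) = 91.5×38.5/(1.48×8.314) = 286 K.
Isobaric: P stays 91.5 kPa; V/T = const ⇒ T₂ = 1960 K, V₂ = 263 L.
W = PΔV = 91.5×(263−38.5) kPa·L = 20500 J.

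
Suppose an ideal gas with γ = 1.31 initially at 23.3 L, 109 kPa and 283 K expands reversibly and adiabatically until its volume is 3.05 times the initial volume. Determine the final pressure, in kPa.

Adiabatic: TV^(γ−1) = const ⇒ T₂ = 283×(0.328)^0.310 = 200 K; PV^γ = const ⇒ P₂ = 25.3 kPa.

25.3 kPa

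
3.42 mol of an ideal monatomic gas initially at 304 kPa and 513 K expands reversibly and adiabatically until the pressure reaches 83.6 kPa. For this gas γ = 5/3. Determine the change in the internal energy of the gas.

-8820 J

V₁ = nRT₁/P₁ = 3.42×8.314×513/304 = 48.0 L.
Adiabatic: T₂/T₁ = (P₂/P₁)^((γ−1)/γ) ⇒ T₂ = 513×(0.275)^0.400 = 306 K; V₂ = 104 L.
For an ideal gas ΔU = nCvΔT with Cv = (3/2)R = 12.5 J/(mol·K).
ΔU = 3.42×12.5×(306−513) = -8820 J.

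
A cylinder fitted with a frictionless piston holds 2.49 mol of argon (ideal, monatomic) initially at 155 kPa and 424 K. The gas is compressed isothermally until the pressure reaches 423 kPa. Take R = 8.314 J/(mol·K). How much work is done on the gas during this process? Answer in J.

V₁ = nRT₁/P₁ = 2.49×8.314×424/155 = 56.6 L.
Isothermal: T stays 424 K; PV = const ⇒ V₂ = 20.8 L, P₂ = 423 kPa.
W = nRT ln(V₂/V₁) = 2.49×8.314×424×ln(0.366) = -8810 J.
Work done on the gas = −W_by = 8810 J.

8810 J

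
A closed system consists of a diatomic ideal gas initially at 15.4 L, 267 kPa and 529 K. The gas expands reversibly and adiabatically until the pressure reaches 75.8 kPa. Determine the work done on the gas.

n = P₁V₁/(RT₁) = 267×15.4/(8.314×529) = 0.935 mol.
Adiabatic: T₂/T₁ = (P₂/P₁)^((γ−1)/γ) ⇒ T₂ = 529×(0.284)^0.286 = 369 K; V₂ = 37.9 L.
ΔU = nCvΔT = 0.935×20.8×(369−529) = -3110 J.
Q = 0 for an adiabatic process, so W = −ΔU = 3110 J.
Work done on the gas = −W_by = -3110 J.

-3110 J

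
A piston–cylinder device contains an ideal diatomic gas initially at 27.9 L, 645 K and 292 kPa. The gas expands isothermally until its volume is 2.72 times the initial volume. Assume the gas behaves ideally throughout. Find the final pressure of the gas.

Isothermal: T stays 645 K; PV = const ⇒ V₂ = 75.9 L, P₂ = 107 kPa.

107 kPa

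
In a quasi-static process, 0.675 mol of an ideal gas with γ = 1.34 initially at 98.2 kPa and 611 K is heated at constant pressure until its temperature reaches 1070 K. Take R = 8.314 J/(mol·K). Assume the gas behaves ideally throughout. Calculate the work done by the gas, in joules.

V₁ = nRT₁/P₁ = 0.675×8.314×611/98.2 = 34.9 L.
Isobaric: P stays 98.2 kPa; V/T = const ⇒ T₂ = 1070 K, V₂ = 61.1 L.
W = PΔV = 98.2×(61.1−34.9) kPa·L = 2580 J.

2580 J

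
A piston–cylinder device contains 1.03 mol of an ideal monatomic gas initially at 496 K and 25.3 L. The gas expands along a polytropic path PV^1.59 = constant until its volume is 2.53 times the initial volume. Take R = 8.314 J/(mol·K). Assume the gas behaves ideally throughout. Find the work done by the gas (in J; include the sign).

P₁ = nRT₁/V₁ = 1.03×8.314×496/25.3 = 168 kPa.
Polytropic n=1.59: T₂ = T₁(V₁/V₂)^(n−1) = 496×(0.395)^0.59 = 287 K; P₂ = P₁(V₁/V₂)^n = 38.4 kPa.
W = (P₁V₁−P₂V₂)/(n−1) = (168×25.3−38.4×64.0)/0.59 = 3040 J.

3040 J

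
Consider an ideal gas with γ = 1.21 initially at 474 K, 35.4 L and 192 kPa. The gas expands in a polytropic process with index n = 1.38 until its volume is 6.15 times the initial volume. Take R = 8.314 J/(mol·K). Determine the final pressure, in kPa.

Polytropic n=1.38: T₂ = T₁(V₁/V₂)^(n−1) = 474×(0.163)^0.38 = 238 K; P₂ = P₁(V₁/V₂)^n = 15.7 kPa.

15.7 kPa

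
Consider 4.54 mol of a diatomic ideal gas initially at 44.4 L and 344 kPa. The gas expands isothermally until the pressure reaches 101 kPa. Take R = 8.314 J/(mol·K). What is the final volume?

151 L

T₁ = P₁V₁/(nR) = 344×44.4/(4.54×8.314) = 405 K.
Isothermal: T stays 405 K; PV = const ⇒ V₂ = 151 L, P₂ = 101 kPa.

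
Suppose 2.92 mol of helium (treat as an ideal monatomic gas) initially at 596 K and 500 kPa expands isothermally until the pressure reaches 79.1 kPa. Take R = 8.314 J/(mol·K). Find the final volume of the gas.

V₁ = nRT₁/P₁ = 2.92×8.314×596/500 = 28.9 L.
Isothermal: T stays 596 K; PV = const ⇒ V₂ = 183 L, P₂ = 79.1 kPa.

183 L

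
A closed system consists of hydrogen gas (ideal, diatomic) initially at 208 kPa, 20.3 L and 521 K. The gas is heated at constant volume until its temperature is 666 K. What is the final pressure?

266 kPa

Isochoric: V stays 20.3 L; P/T = const ⇒ T₂ = 666 K, P₂ = 266 kPa.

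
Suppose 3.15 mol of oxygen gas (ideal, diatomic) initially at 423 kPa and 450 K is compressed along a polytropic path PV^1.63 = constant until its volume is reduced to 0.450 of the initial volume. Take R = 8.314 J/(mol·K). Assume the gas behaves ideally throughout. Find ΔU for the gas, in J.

19300 J

V₁ = nRT₁/P₁ = 3.15×8.314×450/423 = 27.9 L.
Polytropic n=1.63: T₂ = T₁(V₁/V₂)^(n−1) = 450×(2.22)^0.63 = 744 K; P₂ = P₁(V₁/V₂)^n = 1550 kPa.
For an ideal gas ΔU = nCvΔT with Cv = (5/2)R = 20.8 J/(mol·K).
ΔU = 3.15×20.8×(744−450) = 19300 J.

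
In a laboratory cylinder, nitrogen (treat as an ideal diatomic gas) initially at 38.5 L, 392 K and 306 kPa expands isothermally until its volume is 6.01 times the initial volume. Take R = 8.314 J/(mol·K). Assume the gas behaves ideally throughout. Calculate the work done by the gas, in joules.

n = P₁V₁/(RT₁) = 306×38.5/(8.314×392) = 3.61 mol.
Isothermal: T stays 392 K; PV = const ⇒ V₂ = 231 L, P₂ = 50.9 kPa.
W = nRT ln(V₂/V₁) = 3.61×8.314×392×ln(6.01) = 21100 J.

21100 J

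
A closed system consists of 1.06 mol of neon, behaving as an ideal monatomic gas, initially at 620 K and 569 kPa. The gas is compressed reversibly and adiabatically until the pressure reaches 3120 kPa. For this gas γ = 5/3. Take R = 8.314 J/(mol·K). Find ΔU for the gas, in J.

V₁ = nRT₁/P₁ = 1.06×8.314×620/569 = 9.60 L.
Adiabatic: T₂/T₁ = (P₂/P₁)^((γ−1)/γ) ⇒ T₂ = 620×(5.48)^0.400 = 1220 K; V₂ = 3.46 L.
For an ideal gas ΔU = nCvΔT with Cv = (3/2)R = 12.5 J/(mol·K).
ΔU = 1.06×12.5×(1220−620) = 7990 J.

7990 J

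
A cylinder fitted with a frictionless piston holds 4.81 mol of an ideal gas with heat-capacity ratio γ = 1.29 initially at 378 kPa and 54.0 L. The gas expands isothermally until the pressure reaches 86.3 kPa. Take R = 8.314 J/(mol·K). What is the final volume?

237 L

T₁ = P₁V₁/(nR) = 378×54.0/(4.81×8.314) = 510 K.
Isothermal: T stays 510 K; PV = const ⇒ V₂ = 237 L, P₂ = 86.3 kPa.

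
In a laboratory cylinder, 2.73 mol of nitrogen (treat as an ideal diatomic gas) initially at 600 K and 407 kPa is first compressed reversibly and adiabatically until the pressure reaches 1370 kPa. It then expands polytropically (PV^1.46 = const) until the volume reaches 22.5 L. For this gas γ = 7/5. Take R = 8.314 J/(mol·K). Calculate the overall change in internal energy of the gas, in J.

4750 J

V₁ = nRT₁/P₁ = 2.73×8.314×600/407 = 33.5 L.
Step 1 — Adiabatic: T₂/T₁ = (P₂/P₁)^((γ−1)/γ) ⇒ T₂ = 600×(3.37)^0.286 = 849 K; V₂ = 14.1 L.
ΔU = nCvΔT = 2.73×20.8×(849−600) = 14100 J.
Q = 0 for an adiabatic process, so W = −ΔU = -14100 J.
State after step 1: P = 1370 kPa, V = 14.1 L, T = 849 K.
Step 2 — Polytropic n=1.46: T₂ = T₁(V₁/V₂)^(n−1) = 849×(0.625)^0.46 = 684 K; P₂ = P₁(V₁/V₂)^n = 690 kPa.
W = (P₁V₁−P₂V₂)/(n−1) = (1370×14.1−690×22.5)/0.46 = 8140 J.
ΔU = nCvΔT = 2.73×20.8×(684−849) = -9370 J.
Q = ΔU + W = -1220 J.
Net over both steps: W = -5970 J, Q = -1220 J, ΔU = 4750 J.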